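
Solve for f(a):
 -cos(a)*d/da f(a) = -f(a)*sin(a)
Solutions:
 f(a) = C1/cos(a)


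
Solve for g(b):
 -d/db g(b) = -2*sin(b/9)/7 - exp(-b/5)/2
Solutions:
 g(b) = C1 - 18*cos(b/9)/7 - 5*exp(-b/5)/2


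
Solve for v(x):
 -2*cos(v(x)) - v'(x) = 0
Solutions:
 v(x) = pi - asin((C1 + exp(4*x))/(C1 - exp(4*x)))
 v(x) = asin((C1 + exp(4*x))/(C1 - exp(4*x)))


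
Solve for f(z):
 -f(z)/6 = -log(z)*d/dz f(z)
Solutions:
 f(z) = C1*exp(li(z)/6)


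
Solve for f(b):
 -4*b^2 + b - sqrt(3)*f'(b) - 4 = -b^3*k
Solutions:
 f(b) = C1 + sqrt(3)*b^4*k/12 - 4*sqrt(3)*b^3/9 + sqrt(3)*b^2/6 - 4*sqrt(3)*b/3


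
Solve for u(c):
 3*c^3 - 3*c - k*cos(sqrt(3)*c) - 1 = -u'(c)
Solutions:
 u(c) = C1 - 3*c^4/4 + 3*c^2/2 + c + sqrt(3)*k*sin(sqrt(3)*c)/3


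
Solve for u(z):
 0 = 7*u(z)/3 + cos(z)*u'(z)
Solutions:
 u(z) = C1*(sin(z) - 1)^(7/6)/(sin(z) + 1)^(7/6)


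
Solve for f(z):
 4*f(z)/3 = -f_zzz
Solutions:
 f(z) = C3*exp(-6^(2/3)*z/3) + (C1*sin(2^(2/3)*3^(1/6)*z/2) + C2*cos(2^(2/3)*3^(1/6)*z/2))*exp(6^(2/3)*z/6)


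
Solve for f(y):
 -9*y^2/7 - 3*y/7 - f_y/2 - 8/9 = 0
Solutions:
 f(y) = C1 - 6*y^3/7 - 3*y^2/7 - 16*y/9


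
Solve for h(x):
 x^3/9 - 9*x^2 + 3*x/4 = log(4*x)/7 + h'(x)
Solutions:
 h(x) = C1 + x^4/36 - 3*x^3 + 3*x^2/8 - x*log(x)/7 - 2*x*log(2)/7 + x/7


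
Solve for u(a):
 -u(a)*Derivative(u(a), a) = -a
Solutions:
 u(a) = -sqrt(C1 + a^2)
 u(a) = sqrt(C1 + a^2)


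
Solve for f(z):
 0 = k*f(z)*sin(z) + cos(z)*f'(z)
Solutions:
 f(z) = C1*exp(k*log(cos(z)))


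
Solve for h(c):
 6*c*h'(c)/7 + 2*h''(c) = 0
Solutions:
 h(c) = C1 + C2*erf(sqrt(42)*c/14)


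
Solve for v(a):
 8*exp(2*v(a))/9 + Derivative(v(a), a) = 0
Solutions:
 v(a) = log(-1/(C1 - 8*a))/2 - log(2)/2 + log(3)
 v(a) = log(-sqrt(1/(C1 + 8*a))) - log(2)/2 + log(3)


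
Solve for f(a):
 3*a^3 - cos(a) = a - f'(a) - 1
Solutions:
 f(a) = C1 - 3*a^4/4 + a^2/2 - a + sin(a)


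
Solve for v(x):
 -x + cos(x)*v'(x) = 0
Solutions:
 v(x) = C1 + Integral(x/cos(x), x)


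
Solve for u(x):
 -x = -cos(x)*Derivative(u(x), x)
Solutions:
 u(x) = C1 + Integral(x/cos(x), x)


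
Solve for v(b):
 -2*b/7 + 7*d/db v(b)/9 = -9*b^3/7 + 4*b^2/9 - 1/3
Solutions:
 v(b) = C1 - 81*b^4/196 + 4*b^3/21 + 9*b^2/49 - 3*b/7


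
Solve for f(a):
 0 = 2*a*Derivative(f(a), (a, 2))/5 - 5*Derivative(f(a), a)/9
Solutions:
 f(a) = C1 + C2*a^(43/18)


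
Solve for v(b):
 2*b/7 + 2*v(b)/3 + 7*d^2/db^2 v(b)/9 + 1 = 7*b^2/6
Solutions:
 v(b) = C1*sin(sqrt(42)*b/7) + C2*cos(sqrt(42)*b/7) + 7*b^2/4 - 3*b/7 - 67/12


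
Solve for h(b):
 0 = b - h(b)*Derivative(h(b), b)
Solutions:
 h(b) = -sqrt(C1 + b^2)
 h(b) = sqrt(C1 + b^2)


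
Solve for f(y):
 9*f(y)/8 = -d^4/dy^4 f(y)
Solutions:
 f(y) = (C1*sin(2^(3/4)*sqrt(3)*y/4) + C2*cos(2^(3/4)*sqrt(3)*y/4))*exp(-2^(3/4)*sqrt(3)*y/4) + (C3*sin(2^(3/4)*sqrt(3)*y/4) + C4*cos(2^(3/4)*sqrt(3)*y/4))*exp(2^(3/4)*sqrt(3)*y/4)


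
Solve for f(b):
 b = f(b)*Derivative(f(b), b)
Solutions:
 f(b) = -sqrt(C1 + b^2)
 f(b) = sqrt(C1 + b^2)


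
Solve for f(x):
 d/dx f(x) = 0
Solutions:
 f(x) = C1


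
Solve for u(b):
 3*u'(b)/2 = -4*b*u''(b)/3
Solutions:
 u(b) = C1 + C2/b^(1/8)


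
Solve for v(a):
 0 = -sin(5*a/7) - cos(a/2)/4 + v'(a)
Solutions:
 v(a) = C1 + sin(a/2)/2 - 7*cos(5*a/7)/5


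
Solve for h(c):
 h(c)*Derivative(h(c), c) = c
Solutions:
 h(c) = -sqrt(C1 + c^2)
 h(c) = sqrt(C1 + c^2)


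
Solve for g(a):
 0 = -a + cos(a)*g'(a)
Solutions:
 g(a) = C1 + Integral(a/cos(a), a)


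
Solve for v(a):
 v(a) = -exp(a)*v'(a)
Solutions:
 v(a) = C1*exp(exp(-a))


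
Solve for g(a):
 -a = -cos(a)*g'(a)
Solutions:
 g(a) = C1 + Integral(a/cos(a), a)


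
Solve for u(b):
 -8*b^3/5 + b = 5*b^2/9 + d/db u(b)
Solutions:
 u(b) = C1 - 2*b^4/5 - 5*b^3/27 + b^2/2


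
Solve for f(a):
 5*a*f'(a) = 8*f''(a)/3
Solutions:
 f(a) = C1 + C2*erfi(sqrt(15)*a/4)


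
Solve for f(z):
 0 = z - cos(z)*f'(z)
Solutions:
 f(z) = C1 + Integral(z/cos(z), z)


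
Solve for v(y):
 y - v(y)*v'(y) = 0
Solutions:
 v(y) = -sqrt(C1 + y^2)
 v(y) = sqrt(C1 + y^2)


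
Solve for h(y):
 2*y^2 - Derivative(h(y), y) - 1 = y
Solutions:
 h(y) = C1 + 2*y^3/3 - y^2/2 - y


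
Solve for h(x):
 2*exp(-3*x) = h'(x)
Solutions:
 h(x) = C1 - 2*exp(-3*x)/3


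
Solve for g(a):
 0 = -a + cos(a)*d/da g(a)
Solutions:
 g(a) = C1 + Integral(a/cos(a), a)


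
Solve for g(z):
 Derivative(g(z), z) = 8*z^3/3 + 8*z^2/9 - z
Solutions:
 g(z) = C1 + 2*z^4/3 + 8*z^3/27 - z^2/2


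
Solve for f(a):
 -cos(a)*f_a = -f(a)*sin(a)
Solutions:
 f(a) = C1/cos(a)


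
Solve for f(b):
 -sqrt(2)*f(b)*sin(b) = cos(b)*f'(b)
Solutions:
 f(b) = C1*cos(b)^(sqrt(2))


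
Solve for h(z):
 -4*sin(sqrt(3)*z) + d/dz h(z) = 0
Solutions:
 h(z) = C1 - 4*sqrt(3)*cos(sqrt(3)*z)/3


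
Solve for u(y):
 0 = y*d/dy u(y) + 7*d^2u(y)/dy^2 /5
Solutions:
 u(y) = C1 + C2*erf(sqrt(70)*y/14)


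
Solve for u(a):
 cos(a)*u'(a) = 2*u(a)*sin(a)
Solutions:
 u(a) = C1/cos(a)^2


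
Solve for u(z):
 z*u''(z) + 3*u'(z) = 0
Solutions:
 u(z) = C1 + C2/z^2


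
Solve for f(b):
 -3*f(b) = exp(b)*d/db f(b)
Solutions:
 f(b) = C1*exp(3*exp(-b))


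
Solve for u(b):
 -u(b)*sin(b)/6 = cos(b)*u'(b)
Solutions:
 u(b) = C1*cos(b)^(1/6)


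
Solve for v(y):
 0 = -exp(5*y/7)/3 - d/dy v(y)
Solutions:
 v(y) = C1 - 7*exp(5*y/7)/15


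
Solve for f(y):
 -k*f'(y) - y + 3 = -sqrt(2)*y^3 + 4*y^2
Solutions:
 f(y) = C1 + sqrt(2)*y^4/(4*k) - 4*y^3/(3*k) - y^2/(2*k) + 3*y/k


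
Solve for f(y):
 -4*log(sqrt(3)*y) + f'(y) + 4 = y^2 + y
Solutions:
 f(y) = C1 + y^3/3 + y^2/2 + 4*y*log(y) - 8*y + y*log(9)


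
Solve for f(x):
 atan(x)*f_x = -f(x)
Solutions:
 f(x) = C1*exp(-Integral(1/atan(x), x))


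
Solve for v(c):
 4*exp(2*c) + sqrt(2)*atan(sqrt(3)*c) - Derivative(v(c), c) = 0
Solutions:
 v(c) = C1 + sqrt(2)*(c*atan(sqrt(3)*c) - sqrt(3)*log(3*c^2 + 1)/6) + 2*exp(2*c)


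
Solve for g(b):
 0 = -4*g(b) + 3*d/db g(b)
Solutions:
 g(b) = C1*exp(4*b/3)


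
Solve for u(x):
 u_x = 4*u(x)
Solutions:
 u(x) = C1*exp(4*x)


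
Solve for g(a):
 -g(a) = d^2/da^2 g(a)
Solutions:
 g(a) = C1*sin(a) + C2*cos(a)


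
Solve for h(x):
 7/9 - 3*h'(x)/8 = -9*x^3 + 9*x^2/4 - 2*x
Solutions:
 h(x) = C1 + 6*x^4 - 2*x^3 + 8*x^2/3 + 56*x/27


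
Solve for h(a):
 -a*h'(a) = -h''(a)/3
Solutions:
 h(a) = C1 + C2*erfi(sqrt(6)*a/2)


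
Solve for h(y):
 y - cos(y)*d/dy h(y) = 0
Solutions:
 h(y) = C1 + Integral(y/cos(y), y)


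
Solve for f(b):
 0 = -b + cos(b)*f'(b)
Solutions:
 f(b) = C1 + Integral(b/cos(b), b)


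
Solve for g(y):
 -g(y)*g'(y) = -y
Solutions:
 g(y) = -sqrt(C1 + y^2)
 g(y) = sqrt(C1 + y^2)


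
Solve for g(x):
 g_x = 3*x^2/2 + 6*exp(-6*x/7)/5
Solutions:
 g(x) = C1 + x^3/2 - 7*exp(-6*x/7)/5


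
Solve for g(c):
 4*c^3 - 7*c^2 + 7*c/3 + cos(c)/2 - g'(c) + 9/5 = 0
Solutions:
 g(c) = C1 + c^4 - 7*c^3/3 + 7*c^2/6 + 9*c/5 + sin(c)/2


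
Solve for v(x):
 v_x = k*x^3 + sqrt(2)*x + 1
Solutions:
 v(x) = C1 + k*x^4/4 + sqrt(2)*x^2/2 + x


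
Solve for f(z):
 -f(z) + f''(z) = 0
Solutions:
 f(z) = C1*exp(-z) + C2*exp(z)


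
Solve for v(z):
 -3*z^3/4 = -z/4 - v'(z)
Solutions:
 v(z) = C1 + 3*z^4/16 - z^2/8


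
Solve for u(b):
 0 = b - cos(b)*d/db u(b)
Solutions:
 u(b) = C1 + Integral(b/cos(b), b)


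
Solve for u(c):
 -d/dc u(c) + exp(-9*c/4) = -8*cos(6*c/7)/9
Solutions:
 u(c) = C1 + 28*sin(6*c/7)/27 - 4*exp(-9*c/4)/9


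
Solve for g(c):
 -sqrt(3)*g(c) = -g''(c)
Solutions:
 g(c) = C1*exp(-3^(1/4)*c) + C2*exp(3^(1/4)*c)


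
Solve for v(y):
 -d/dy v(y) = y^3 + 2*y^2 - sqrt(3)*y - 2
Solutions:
 v(y) = C1 - y^4/4 - 2*y^3/3 + sqrt(3)*y^2/2 + 2*y


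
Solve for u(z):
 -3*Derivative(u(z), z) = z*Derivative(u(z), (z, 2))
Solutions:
 u(z) = C1 + C2/z^2


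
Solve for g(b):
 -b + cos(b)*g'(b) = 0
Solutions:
 g(b) = C1 + Integral(b/cos(b), b)


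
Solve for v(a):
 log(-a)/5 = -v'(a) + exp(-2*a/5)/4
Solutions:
 v(a) = C1 - a*log(-a)/5 + a/5 - 5*exp(-2*a/5)/8


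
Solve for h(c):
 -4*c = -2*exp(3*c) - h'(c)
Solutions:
 h(c) = C1 + 2*c^2 - 2*exp(3*c)/3


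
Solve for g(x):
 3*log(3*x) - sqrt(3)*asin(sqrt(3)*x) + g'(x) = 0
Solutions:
 g(x) = C1 - 3*x*log(x) - 3*x*log(3) + 3*x + sqrt(3)*(x*asin(sqrt(3)*x) + sqrt(3)*sqrt(1 - 3*x^2)/3)


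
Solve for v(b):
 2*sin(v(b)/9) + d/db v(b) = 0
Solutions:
 2*b + 9*log(cos(v(b)/9) - 1)/2 - 9*log(cos(v(b)/9) + 1)/2 = C1


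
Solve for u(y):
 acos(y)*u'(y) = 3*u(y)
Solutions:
 u(y) = C1*exp(3*Integral(1/acos(y), y))


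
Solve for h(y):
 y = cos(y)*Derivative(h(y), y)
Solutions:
 h(y) = C1 + Integral(y/cos(y), y)


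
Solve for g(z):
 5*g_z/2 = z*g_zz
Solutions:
 g(z) = C1 + C2*z^(7/2)


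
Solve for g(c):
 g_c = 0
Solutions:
 g(c) = C1


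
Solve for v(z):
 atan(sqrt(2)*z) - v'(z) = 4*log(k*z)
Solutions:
 v(z) = C1 - 4*z*log(k*z) + z*atan(sqrt(2)*z) + 4*z - sqrt(2)*log(2*z^2 + 1)/4


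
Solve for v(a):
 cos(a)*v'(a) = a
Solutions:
 v(a) = C1 + Integral(a/cos(a), a)


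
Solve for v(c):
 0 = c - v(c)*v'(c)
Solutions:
 v(c) = -sqrt(C1 + c^2)
 v(c) = sqrt(C1 + c^2)


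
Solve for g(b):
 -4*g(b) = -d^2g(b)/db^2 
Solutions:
 g(b) = C1*exp(-2*b) + C2*exp(2*b)


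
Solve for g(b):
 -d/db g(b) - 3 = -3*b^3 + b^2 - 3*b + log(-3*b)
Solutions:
 g(b) = C1 + 3*b^4/4 - b^3/3 + 3*b^2/2 - b*log(-b) + b*(-2 - log(3))


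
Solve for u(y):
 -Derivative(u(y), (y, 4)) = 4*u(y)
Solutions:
 u(y) = (C1*sin(y) + C2*cos(y))*exp(-y) + (C3*sin(y) + C4*cos(y))*exp(y)


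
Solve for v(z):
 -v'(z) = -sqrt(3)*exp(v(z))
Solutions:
 v(z) = log(-1/(C1 + sqrt(3)*z))


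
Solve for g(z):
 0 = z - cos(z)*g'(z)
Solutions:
 g(z) = C1 + Integral(z/cos(z), z)


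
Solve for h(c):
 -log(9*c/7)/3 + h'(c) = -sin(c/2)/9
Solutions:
 h(c) = C1 + c*log(c)/3 - c*log(7) - c/3 + 2*c*log(21)/3 + 2*cos(c/2)/9


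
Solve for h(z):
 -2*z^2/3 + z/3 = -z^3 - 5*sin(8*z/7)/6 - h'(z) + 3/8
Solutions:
 h(z) = C1 - z^4/4 + 2*z^3/9 - z^2/6 + 3*z/8 + 35*cos(8*z/7)/48


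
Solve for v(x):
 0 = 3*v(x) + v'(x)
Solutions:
 v(x) = C1*exp(-3*x)


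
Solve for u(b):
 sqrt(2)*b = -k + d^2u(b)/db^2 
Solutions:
 u(b) = C1 + C2*b + sqrt(2)*b^3/6 + b^2*k/2


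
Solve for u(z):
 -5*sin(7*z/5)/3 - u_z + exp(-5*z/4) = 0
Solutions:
 u(z) = C1 + 25*cos(7*z/5)/21 - 4*exp(-5*z/4)/5


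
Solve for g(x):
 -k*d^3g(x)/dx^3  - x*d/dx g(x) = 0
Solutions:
 g(x) = C1 + Integral(C2*airyai(x*(-1/k)^(1/3)) + C3*airybi(x*(-1/k)^(1/3)), x)


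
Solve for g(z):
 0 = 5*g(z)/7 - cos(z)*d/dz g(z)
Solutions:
 g(z) = C1*(sin(z) + 1)^(5/14)/(sin(z) - 1)^(5/14)


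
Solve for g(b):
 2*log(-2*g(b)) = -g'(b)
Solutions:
 Integral(1/(log(-_y) + log(2)), (_y, g(b)))/2 = C1 - b


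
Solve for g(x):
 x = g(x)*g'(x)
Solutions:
 g(x) = -sqrt(C1 + x^2)
 g(x) = sqrt(C1 + x^2)


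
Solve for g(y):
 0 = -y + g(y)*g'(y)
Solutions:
 g(y) = -sqrt(C1 + y^2)
 g(y) = sqrt(C1 + y^2)


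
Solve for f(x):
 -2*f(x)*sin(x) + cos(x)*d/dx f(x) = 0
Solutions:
 f(x) = C1/cos(x)^2


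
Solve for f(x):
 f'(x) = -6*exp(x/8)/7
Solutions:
 f(x) = C1 - 48*exp(x/8)/7


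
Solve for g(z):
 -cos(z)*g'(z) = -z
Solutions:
 g(z) = C1 + Integral(z/cos(z), z)


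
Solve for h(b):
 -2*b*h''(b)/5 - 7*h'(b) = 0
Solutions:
 h(b) = C1 + C2/b^(33/2)


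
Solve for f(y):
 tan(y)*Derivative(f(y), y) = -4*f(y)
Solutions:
 f(y) = C1/sin(y)^4


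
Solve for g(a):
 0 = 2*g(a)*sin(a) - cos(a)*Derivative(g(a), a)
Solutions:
 g(a) = C1/cos(a)^2


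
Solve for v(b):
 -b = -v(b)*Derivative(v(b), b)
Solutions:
 v(b) = -sqrt(C1 + b^2)
 v(b) = sqrt(C1 + b^2)


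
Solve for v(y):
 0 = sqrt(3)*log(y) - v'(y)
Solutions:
 v(y) = C1 + sqrt(3)*y*log(y) - sqrt(3)*y


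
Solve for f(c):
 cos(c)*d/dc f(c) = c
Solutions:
 f(c) = C1 + Integral(c/cos(c), c)


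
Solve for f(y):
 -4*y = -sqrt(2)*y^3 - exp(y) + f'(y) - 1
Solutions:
 f(y) = C1 + sqrt(2)*y^4/4 - 2*y^2 + y + exp(y)


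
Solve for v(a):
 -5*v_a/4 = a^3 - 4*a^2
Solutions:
 v(a) = C1 - a^4/5 + 16*a^3/15


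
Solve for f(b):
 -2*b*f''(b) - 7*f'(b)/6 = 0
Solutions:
 f(b) = C1 + C2*b^(5/12)


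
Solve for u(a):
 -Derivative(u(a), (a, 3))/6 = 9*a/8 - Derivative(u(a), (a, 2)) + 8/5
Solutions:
 u(a) = C1 + C2*a + C3*exp(6*a) + 3*a^3/16 + 143*a^2/160


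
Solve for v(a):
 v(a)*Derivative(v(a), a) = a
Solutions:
 v(a) = -sqrt(C1 + a^2)
 v(a) = sqrt(C1 + a^2)


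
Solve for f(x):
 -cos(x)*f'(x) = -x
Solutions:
 f(x) = C1 + Integral(x/cos(x), x)


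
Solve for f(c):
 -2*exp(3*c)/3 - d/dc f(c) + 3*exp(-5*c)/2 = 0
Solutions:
 f(c) = C1 - 2*exp(3*c)/9 - 3*exp(-5*c)/10


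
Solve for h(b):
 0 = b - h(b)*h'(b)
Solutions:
 h(b) = -sqrt(C1 + b^2)
 h(b) = sqrt(C1 + b^2)


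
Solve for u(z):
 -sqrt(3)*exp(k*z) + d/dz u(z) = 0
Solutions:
 u(z) = C1 + sqrt(3)*exp(k*z)/k


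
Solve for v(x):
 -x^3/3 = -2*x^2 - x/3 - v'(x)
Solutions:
 v(x) = C1 + x^4/12 - 2*x^3/3 - x^2/6


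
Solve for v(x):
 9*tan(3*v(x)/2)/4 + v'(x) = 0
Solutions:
 v(x) = -2*asin(C1*exp(-27*x/8))/3 + 2*pi/3
 v(x) = 2*asin(C1*exp(-27*x/8))/3


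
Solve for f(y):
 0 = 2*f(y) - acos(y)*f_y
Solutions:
 f(y) = C1*exp(2*Integral(1/acos(y), y))


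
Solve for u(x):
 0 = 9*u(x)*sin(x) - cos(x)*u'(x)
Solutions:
 u(x) = C1/cos(x)^9


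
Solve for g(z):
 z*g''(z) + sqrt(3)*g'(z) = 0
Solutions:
 g(z) = C1 + C2*z^(1 - sqrt(3))


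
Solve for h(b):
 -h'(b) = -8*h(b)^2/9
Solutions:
 h(b) = -9/(C1 + 8*b)


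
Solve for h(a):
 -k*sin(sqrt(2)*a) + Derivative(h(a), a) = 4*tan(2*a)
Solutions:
 h(a) = C1 - sqrt(2)*k*cos(sqrt(2)*a)/2 - 2*log(cos(2*a))


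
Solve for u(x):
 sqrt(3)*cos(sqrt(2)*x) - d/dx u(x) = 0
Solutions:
 u(x) = C1 + sqrt(6)*sin(sqrt(2)*x)/2


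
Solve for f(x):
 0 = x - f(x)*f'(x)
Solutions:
 f(x) = -sqrt(C1 + x^2)
 f(x) = sqrt(C1 + x^2)


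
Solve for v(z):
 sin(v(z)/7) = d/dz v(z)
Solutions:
 -z + 7*log(cos(v(z)/7) - 1)/2 - 7*log(cos(v(z)/7) + 1)/2 = C1


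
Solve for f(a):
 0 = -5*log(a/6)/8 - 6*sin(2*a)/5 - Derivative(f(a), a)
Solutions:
 f(a) = C1 - 5*a*log(a)/8 + 5*a/8 + 5*a*log(6)/8 + 3*cos(2*a)/5


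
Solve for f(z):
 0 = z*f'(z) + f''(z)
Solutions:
 f(z) = C1 + C2*erf(sqrt(2)*z/2)


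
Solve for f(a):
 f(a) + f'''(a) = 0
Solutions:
 f(a) = C3*exp(-a) + (C1*sin(sqrt(3)*a/2) + C2*cos(sqrt(3)*a/2))*exp(a/2)


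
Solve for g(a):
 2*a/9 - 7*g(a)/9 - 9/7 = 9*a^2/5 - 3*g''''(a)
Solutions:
 g(a) = C1*exp(-21^(1/4)*a/3) + C2*exp(21^(1/4)*a/3) + C3*sin(21^(1/4)*a/3) + C4*cos(21^(1/4)*a/3) - 81*a^2/35 + 2*a/7 - 81/49


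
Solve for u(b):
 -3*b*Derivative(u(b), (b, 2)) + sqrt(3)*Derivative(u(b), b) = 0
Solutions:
 u(b) = C1 + C2*b^(sqrt(3)/3 + 1)


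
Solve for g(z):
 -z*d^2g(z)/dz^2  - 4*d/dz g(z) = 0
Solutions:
 g(z) = C1 + C2/z^3


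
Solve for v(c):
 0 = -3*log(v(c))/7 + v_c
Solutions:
 li(v(c)) = C1 + 3*c/7


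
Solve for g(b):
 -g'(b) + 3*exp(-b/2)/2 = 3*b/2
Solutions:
 g(b) = C1 - 3*b^2/4 - 3*exp(-b/2)


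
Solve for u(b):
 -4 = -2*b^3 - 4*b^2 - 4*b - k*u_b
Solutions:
 u(b) = C1 - b^4/(2*k) - 4*b^3/(3*k) - 2*b^2/k + 4*b/k


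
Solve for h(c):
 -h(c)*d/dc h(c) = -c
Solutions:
 h(c) = -sqrt(C1 + c^2)
 h(c) = sqrt(C1 + c^2)


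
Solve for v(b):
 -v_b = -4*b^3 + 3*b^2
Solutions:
 v(b) = C1 + b^4 - b^3


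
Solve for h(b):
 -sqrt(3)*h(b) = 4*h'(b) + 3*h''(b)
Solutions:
 h(b) = (C1*sin(b*sqrt(-4 + 3*sqrt(3))/3) + C2*cos(b*sqrt(-4 + 3*sqrt(3))/3))*exp(-2*b/3)


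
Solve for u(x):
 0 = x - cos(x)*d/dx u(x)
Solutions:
 u(x) = C1 + Integral(x/cos(x), x)


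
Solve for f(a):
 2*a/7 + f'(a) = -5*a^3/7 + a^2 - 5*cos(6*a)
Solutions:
 f(a) = C1 - 5*a^4/28 + a^3/3 - a^2/7 - 5*sin(6*a)/6


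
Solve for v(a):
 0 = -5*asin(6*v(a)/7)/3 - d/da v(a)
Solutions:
 Integral(1/asin(6*_y/7), (_y, v(a))) = C1 - 5*a/3


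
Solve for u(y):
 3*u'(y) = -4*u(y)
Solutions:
 u(y) = C1*exp(-4*y/3)


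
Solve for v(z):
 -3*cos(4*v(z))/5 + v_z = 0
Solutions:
 -3*z/5 - log(sin(4*v(z)) - 1)/8 + log(sin(4*v(z)) + 1)/8 = C1


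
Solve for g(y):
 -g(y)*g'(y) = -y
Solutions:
 g(y) = -sqrt(C1 + y^2)
 g(y) = sqrt(C1 + y^2)


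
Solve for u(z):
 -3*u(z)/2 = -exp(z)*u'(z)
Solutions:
 u(z) = C1*exp(-3*exp(-z)/2)


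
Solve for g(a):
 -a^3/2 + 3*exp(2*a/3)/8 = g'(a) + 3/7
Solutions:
 g(a) = C1 - a^4/8 - 3*a/7 + 9*exp(2*a/3)/16


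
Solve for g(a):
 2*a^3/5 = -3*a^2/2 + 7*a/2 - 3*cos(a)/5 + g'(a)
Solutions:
 g(a) = C1 + a^4/10 + a^3/2 - 7*a^2/4 + 3*sin(a)/5


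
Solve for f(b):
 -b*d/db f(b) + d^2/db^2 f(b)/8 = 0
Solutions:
 f(b) = C1 + C2*erfi(2*b)


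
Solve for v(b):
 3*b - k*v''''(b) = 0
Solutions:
 v(b) = C1 + C2*b + C3*b^2 + C4*b^3 + b^5/(40*k)


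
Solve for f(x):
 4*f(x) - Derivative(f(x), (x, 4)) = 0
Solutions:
 f(x) = C1*exp(-sqrt(2)*x) + C2*exp(sqrt(2)*x) + C3*sin(sqrt(2)*x) + C4*cos(sqrt(2)*x)


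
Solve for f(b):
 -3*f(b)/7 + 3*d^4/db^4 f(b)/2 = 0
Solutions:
 f(b) = C1*exp(-2^(1/4)*7^(3/4)*b/7) + C2*exp(2^(1/4)*7^(3/4)*b/7) + C3*sin(2^(1/4)*7^(3/4)*b/7) + C4*cos(2^(1/4)*7^(3/4)*b/7)


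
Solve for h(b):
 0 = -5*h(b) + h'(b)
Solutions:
 h(b) = C1*exp(5*b)


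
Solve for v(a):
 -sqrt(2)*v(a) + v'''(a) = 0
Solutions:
 v(a) = C3*exp(2^(1/6)*a) + (C1*sin(2^(1/6)*sqrt(3)*a/2) + C2*cos(2^(1/6)*sqrt(3)*a/2))*exp(-2^(1/6)*a/2)


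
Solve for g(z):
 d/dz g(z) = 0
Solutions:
 g(z) = C1


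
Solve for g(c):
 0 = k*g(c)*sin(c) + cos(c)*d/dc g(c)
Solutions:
 g(c) = C1*exp(k*log(cos(c)))


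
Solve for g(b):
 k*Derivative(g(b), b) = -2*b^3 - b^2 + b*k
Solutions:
 g(b) = C1 - b^4/(2*k) - b^3/(3*k) + b^2/2


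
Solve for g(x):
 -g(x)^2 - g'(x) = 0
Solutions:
 g(x) = 1/(C1 + x)


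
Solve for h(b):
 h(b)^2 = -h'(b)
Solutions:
 h(b) = 1/(C1 + b)


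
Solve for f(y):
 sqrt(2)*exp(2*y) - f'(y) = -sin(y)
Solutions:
 f(y) = C1 + sqrt(2)*exp(2*y)/2 - cos(y)


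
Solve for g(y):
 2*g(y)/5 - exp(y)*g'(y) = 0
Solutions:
 g(y) = C1*exp(-2*exp(-y)/5)


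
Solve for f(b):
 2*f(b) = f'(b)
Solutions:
 f(b) = C1*exp(2*b)


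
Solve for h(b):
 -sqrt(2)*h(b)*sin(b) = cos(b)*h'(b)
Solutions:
 h(b) = C1*cos(b)^(sqrt(2))


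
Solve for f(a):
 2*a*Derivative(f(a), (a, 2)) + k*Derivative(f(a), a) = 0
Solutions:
 f(a) = C1 + a^(1 - re(k)/2)*(C2*sin(log(a)*Abs(im(k))/2) + C3*cos(log(a)*im(k)/2))


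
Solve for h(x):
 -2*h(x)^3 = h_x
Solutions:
 h(x) = -sqrt(2)*sqrt(-1/(C1 - 2*x))/2
 h(x) = sqrt(2)*sqrt(-1/(C1 - 2*x))/2


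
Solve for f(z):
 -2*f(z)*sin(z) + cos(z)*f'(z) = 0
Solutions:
 f(z) = C1/cos(z)^2


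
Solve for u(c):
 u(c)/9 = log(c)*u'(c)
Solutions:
 u(c) = C1*exp(li(c)/9)


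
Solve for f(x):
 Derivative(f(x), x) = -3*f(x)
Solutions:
 f(x) = C1*exp(-3*x)


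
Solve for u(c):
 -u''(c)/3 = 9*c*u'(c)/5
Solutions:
 u(c) = C1 + C2*erf(3*sqrt(30)*c/10)


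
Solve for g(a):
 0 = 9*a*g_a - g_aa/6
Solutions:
 g(a) = C1 + C2*erfi(3*sqrt(3)*a)


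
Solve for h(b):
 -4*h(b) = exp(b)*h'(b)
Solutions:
 h(b) = C1*exp(4*exp(-b))


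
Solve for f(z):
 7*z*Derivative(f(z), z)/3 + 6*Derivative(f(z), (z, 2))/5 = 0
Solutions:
 f(z) = C1 + C2*erf(sqrt(35)*z/6)


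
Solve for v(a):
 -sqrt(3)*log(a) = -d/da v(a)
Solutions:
 v(a) = C1 + sqrt(3)*a*log(a) - sqrt(3)*a


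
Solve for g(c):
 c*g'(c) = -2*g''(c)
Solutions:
 g(c) = C1 + C2*erf(c/2)


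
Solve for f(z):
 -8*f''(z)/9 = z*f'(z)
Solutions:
 f(z) = C1 + C2*erf(3*z/4)


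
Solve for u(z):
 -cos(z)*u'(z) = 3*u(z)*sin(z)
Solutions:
 u(z) = C1*cos(z)^3


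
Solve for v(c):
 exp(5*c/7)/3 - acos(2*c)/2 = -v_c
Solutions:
 v(c) = C1 + c*acos(2*c)/2 - sqrt(1 - 4*c^2)/4 - 7*exp(5*c/7)/15


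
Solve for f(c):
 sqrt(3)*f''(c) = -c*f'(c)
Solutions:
 f(c) = C1 + C2*erf(sqrt(2)*3^(3/4)*c/6)


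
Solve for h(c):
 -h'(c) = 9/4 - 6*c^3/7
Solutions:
 h(c) = C1 + 3*c^4/14 - 9*c/4


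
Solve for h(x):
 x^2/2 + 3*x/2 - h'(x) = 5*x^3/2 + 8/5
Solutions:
 h(x) = C1 - 5*x^4/8 + x^3/6 + 3*x^2/4 - 8*x/5


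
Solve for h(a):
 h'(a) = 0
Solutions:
 h(a) = C1


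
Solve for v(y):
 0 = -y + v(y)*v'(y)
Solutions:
 v(y) = -sqrt(C1 + y^2)
 v(y) = sqrt(C1 + y^2)


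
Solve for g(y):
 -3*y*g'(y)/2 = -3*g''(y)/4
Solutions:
 g(y) = C1 + C2*erfi(y)


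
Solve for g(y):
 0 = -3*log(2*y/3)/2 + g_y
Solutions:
 g(y) = C1 + 3*y*log(y)/2 - 3*y*log(3)/2 - 3*y/2 + 3*y*log(2)/2


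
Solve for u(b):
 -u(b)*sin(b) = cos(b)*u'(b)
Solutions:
 u(b) = C1*cos(b)


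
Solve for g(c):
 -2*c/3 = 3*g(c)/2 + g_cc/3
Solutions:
 g(c) = C1*sin(3*sqrt(2)*c/2) + C2*cos(3*sqrt(2)*c/2) - 4*c/9


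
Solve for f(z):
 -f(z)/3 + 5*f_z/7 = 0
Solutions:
 f(z) = C1*exp(7*z/15)


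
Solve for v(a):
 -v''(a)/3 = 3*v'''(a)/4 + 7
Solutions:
 v(a) = C1 + C2*a + C3*exp(-4*a/9) - 21*a^2/2


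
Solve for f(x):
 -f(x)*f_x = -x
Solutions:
 f(x) = -sqrt(C1 + x^2)
 f(x) = sqrt(C1 + x^2)


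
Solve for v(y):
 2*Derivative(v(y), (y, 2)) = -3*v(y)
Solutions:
 v(y) = C1*sin(sqrt(6)*y/2) + C2*cos(sqrt(6)*y/2)


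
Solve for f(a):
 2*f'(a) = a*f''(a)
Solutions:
 f(a) = C1 + C2*a^3


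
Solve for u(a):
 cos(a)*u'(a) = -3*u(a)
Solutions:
 u(a) = C1*(sin(a) - 1)^(3/2)/(sin(a) + 1)^(3/2)


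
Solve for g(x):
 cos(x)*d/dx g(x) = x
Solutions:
 g(x) = C1 + Integral(x/cos(x), x)


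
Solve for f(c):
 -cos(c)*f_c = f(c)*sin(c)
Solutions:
 f(c) = C1*cos(c)


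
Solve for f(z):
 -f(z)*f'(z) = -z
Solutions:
 f(z) = -sqrt(C1 + z^2)
 f(z) = sqrt(C1 + z^2)


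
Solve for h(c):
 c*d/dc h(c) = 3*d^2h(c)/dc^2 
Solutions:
 h(c) = C1 + C2*erfi(sqrt(6)*c/6)


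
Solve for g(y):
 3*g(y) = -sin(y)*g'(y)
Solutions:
 g(y) = C1*(cos(y) + 1)^(3/2)/(cos(y) - 1)^(3/2)


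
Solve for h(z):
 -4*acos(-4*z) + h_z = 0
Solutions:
 h(z) = C1 + 4*z*acos(-4*z) + sqrt(1 - 16*z^2)


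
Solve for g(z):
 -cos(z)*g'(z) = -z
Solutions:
 g(z) = C1 + Integral(z/cos(z), z)


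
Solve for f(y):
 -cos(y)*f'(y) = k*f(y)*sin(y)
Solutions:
 f(y) = C1*exp(k*log(cos(y)))


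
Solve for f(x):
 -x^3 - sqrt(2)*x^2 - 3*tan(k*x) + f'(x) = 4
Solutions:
 f(x) = C1 + x^4/4 + sqrt(2)*x^3/3 + 4*x + 3*Piecewise((-log(cos(k*x))/k, Ne(k, 0)), (0, True))


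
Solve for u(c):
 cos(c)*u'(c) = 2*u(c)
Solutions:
 u(c) = C1*(sin(c) + 1)/(sin(c) - 1)


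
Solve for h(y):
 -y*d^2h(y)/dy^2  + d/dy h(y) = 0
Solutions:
 h(y) = C1 + C2*y^2


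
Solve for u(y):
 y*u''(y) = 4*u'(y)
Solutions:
 u(y) = C1 + C2*y^5


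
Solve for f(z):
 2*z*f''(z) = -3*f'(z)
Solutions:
 f(z) = C1 + C2/sqrt(z)


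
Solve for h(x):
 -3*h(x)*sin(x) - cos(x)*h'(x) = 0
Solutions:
 h(x) = C1*cos(x)^3


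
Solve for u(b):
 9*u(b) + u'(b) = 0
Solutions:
 u(b) = C1*exp(-9*b)


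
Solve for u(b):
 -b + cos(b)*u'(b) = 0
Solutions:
 u(b) = C1 + Integral(b/cos(b), b)


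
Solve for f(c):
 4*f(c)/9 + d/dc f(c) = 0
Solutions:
 f(c) = C1*exp(-4*c/9)


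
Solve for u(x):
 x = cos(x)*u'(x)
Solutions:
 u(x) = C1 + Integral(x/cos(x), x)


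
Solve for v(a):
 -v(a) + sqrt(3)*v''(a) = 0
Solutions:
 v(a) = C1*exp(-3^(3/4)*a/3) + C2*exp(3^(3/4)*a/3)


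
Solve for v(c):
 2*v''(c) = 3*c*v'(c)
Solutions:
 v(c) = C1 + C2*erfi(sqrt(3)*c/2)


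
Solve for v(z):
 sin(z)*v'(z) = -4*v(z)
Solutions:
 v(z) = C1*(cos(z)^2 + 2*cos(z) + 1)/(cos(z)^2 - 2*cos(z) + 1)


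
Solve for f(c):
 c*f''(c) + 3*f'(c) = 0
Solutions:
 f(c) = C1 + C2/c^2


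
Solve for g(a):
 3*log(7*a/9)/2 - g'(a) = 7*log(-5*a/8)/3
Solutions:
 g(a) = C1 - 5*a*log(a)/6 + a*(-3*log(15) + 5/6 + log(7)/2 + 2*log(5)/3 + log(896) - 7*I*pi/3)


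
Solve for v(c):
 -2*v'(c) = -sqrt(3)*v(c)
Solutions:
 v(c) = C1*exp(sqrt(3)*c/2)


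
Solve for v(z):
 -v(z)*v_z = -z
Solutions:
 v(z) = -sqrt(C1 + z^2)
 v(z) = sqrt(C1 + z^2)


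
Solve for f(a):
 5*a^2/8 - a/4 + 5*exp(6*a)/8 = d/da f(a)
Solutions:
 f(a) = C1 + 5*a^3/24 - a^2/8 + 5*exp(6*a)/48


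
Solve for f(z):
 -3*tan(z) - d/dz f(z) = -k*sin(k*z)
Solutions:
 f(z) = C1 + k*Piecewise((-cos(k*z)/k, Ne(k, 0)), (0, True)) + 3*log(cos(z))


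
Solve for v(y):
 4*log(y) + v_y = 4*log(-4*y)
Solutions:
 v(y) = C1 + 4*y*(2*log(2) + I*pi)


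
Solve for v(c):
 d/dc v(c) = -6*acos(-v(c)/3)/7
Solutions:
 Integral(1/acos(-_y/3), (_y, v(c))) = C1 - 6*c/7


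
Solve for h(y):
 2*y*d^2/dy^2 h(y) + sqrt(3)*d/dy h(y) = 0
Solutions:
 h(y) = C1 + C2*y^(1 - sqrt(3)/2)


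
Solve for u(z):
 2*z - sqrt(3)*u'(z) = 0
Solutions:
 u(z) = C1 + sqrt(3)*z^2/3


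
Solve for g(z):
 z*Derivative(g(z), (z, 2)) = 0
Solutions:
 g(z) = C1 + C2*z


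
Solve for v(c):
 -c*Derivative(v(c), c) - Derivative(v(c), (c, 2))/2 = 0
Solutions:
 v(c) = C1 + C2*erf(c)


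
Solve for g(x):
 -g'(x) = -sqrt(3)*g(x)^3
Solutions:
 g(x) = -sqrt(2)*sqrt(-1/(C1 + sqrt(3)*x))/2
 g(x) = sqrt(2)*sqrt(-1/(C1 + sqrt(3)*x))/2


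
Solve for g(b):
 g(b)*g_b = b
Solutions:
 g(b) = -sqrt(C1 + b^2)
 g(b) = sqrt(C1 + b^2)


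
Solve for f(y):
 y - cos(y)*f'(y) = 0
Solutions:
 f(y) = C1 + Integral(y/cos(y), y)


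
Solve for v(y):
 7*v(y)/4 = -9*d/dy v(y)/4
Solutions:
 v(y) = C1*exp(-7*y/9)


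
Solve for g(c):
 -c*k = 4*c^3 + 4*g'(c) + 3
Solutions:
 g(c) = C1 - c^4/4 - c^2*k/8 - 3*c/4


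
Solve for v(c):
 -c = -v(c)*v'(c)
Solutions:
 v(c) = -sqrt(C1 + c^2)
 v(c) = sqrt(C1 + c^2)


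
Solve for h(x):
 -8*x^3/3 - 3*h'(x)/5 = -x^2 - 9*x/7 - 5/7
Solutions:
 h(x) = C1 - 10*x^4/9 + 5*x^3/9 + 15*x^2/14 + 25*x/21


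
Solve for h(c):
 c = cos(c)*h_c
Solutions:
 h(c) = C1 + Integral(c/cos(c), c)


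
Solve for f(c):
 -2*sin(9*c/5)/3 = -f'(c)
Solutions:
 f(c) = C1 - 10*cos(9*c/5)/27


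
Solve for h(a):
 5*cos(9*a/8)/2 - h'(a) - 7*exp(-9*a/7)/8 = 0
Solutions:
 h(a) = C1 + 20*sin(9*a/8)/9 + 49*exp(-9*a/7)/72


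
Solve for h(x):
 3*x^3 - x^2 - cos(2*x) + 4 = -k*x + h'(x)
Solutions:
 h(x) = C1 + k*x^2/2 + 3*x^4/4 - x^3/3 + 4*x - sin(2*x)/2


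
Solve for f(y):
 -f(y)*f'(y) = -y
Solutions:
 f(y) = -sqrt(C1 + y^2)
 f(y) = sqrt(C1 + y^2)


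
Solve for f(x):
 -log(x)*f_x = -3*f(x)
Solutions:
 f(x) = C1*exp(3*li(x))


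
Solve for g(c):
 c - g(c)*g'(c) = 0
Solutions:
 g(c) = -sqrt(C1 + c^2)
 g(c) = sqrt(C1 + c^2)


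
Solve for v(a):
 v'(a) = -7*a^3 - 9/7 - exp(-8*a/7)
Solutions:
 v(a) = C1 - 7*a^4/4 - 9*a/7 + 7*exp(-8*a/7)/8


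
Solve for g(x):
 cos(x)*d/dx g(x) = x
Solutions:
 g(x) = C1 + Integral(x/cos(x), x)


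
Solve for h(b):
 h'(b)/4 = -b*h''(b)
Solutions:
 h(b) = C1 + C2*b^(3/4)


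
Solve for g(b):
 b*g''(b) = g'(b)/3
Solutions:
 g(b) = C1 + C2*b^(4/3)


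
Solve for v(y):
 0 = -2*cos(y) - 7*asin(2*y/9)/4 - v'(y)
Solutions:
 v(y) = C1 - 7*y*asin(2*y/9)/4 - 7*sqrt(81 - 4*y^2)/8 - 2*sin(y)


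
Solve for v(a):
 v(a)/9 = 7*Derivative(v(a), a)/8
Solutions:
 v(a) = C1*exp(8*a/63)


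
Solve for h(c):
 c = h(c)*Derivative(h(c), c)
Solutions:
 h(c) = -sqrt(C1 + c^2)
 h(c) = sqrt(C1 + c^2)


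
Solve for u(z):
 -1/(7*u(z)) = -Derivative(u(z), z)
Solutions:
 u(z) = -sqrt(C1 + 14*z)/7
 u(z) = sqrt(C1 + 14*z)/7


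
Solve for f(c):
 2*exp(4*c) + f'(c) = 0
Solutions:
 f(c) = C1 - exp(4*c)/2


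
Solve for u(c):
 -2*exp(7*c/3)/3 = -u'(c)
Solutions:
 u(c) = C1 + 2*exp(7*c/3)/7


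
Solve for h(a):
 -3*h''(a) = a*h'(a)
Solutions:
 h(a) = C1 + C2*erf(sqrt(6)*a/6)


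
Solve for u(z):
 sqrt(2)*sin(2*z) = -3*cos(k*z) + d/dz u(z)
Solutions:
 u(z) = C1 - sqrt(2)*cos(2*z)/2 + 3*sin(k*z)/k


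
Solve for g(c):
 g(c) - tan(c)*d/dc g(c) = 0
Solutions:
 g(c) = C1*sin(c)


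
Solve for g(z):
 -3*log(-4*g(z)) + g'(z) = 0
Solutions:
 -Integral(1/(log(-_y) + 2*log(2)), (_y, g(z)))/3 = C1 - z


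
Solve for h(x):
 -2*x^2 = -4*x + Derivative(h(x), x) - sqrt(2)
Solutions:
 h(x) = C1 - 2*x^3/3 + 2*x^2 + sqrt(2)*x


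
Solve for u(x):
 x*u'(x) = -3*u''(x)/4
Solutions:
 u(x) = C1 + C2*erf(sqrt(6)*x/3)


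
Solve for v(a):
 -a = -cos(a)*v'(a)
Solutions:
 v(a) = C1 + Integral(a/cos(a), a)


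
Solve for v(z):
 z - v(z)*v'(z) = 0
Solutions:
 v(z) = -sqrt(C1 + z^2)
 v(z) = sqrt(C1 + z^2)


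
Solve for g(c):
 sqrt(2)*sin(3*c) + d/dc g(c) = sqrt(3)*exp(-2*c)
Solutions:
 g(c) = C1 + sqrt(2)*cos(3*c)/3 - sqrt(3)*exp(-2*c)/2


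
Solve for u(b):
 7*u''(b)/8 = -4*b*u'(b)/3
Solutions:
 u(b) = C1 + C2*erf(4*sqrt(21)*b/21)


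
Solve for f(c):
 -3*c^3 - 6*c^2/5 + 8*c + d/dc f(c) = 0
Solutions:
 f(c) = C1 + 3*c^4/4 + 2*c^3/5 - 4*c^2


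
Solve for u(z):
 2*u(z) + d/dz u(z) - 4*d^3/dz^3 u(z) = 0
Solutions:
 u(z) = C1*exp(-3^(1/3)*z*(3^(1/3)/(sqrt(321) + 18)^(1/3) + (sqrt(321) + 18)^(1/3))/12)*sin(3^(1/6)*z*(-3^(2/3)*(sqrt(321) + 18)^(1/3) + 3/(sqrt(321) + 18)^(1/3))/12) + C2*exp(-3^(1/3)*z*(3^(1/3)/(sqrt(321) + 18)^(1/3) + (sqrt(321) + 18)^(1/3))/12)*cos(3^(1/6)*z*(-3^(2/3)*(sqrt(321) + 18)^(1/3) + 3/(sqrt(321) + 18)^(1/3))/12) + C3*exp(3^(1/3)*z*(3^(1/3)/(sqrt(321) + 18)^(1/3) + (sqrt(321) + 18)^(1/3))/6)


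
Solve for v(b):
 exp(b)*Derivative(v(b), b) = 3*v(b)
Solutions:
 v(b) = C1*exp(-3*exp(-b))


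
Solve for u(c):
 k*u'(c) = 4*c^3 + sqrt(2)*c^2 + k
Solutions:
 u(c) = C1 + c^4/k + sqrt(2)*c^3/(3*k) + c


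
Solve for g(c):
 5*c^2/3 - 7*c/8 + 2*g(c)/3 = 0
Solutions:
 g(c) = c*(21 - 40*c)/16


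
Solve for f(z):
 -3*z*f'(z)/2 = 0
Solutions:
 f(z) = C1


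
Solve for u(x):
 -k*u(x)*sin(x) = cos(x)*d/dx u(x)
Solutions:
 u(x) = C1*exp(k*log(cos(x)))


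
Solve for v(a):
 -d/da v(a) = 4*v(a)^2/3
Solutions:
 v(a) = 3/(C1 + 4*a)


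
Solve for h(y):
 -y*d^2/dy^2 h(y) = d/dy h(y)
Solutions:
 h(y) = C1 + C2*log(y)


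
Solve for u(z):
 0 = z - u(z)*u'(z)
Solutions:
 u(z) = -sqrt(C1 + z^2)
 u(z) = sqrt(C1 + z^2)


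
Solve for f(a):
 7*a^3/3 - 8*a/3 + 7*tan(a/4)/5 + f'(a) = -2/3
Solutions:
 f(a) = C1 - 7*a^4/12 + 4*a^2/3 - 2*a/3 + 28*log(cos(a/4))/5


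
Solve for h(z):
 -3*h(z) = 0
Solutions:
 h(z) = 0


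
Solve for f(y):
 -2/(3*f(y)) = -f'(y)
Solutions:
 f(y) = -sqrt(C1 + 12*y)/3
 f(y) = sqrt(C1 + 12*y)/3


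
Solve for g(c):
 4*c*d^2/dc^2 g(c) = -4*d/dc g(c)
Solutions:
 g(c) = C1 + C2*log(c)


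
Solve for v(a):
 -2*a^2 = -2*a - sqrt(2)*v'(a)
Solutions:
 v(a) = C1 + sqrt(2)*a^3/3 - sqrt(2)*a^2/2


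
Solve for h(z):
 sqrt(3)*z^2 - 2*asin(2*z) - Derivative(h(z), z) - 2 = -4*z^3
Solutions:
 h(z) = C1 + z^4 + sqrt(3)*z^3/3 - 2*z*asin(2*z) - 2*z - sqrt(1 - 4*z^2)


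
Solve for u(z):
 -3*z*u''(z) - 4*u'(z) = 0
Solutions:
 u(z) = C1 + C2/z^(1/3)


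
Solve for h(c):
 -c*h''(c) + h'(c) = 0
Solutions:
 h(c) = C1 + C2*c^2


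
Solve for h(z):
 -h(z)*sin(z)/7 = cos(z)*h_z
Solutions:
 h(z) = C1*cos(z)^(1/7)


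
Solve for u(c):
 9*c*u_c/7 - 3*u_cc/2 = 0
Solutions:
 u(c) = C1 + C2*erfi(sqrt(21)*c/7)


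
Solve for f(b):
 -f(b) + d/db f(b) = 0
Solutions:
 f(b) = C1*exp(b)


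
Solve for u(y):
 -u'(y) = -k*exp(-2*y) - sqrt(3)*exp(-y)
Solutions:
 u(y) = C1 - k*exp(-2*y)/2 - sqrt(3)*exp(-y)


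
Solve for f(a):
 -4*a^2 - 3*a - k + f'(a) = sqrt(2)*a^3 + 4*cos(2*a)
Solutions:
 f(a) = C1 + sqrt(2)*a^4/4 + 4*a^3/3 + 3*a^2/2 + a*k + 2*sin(2*a)


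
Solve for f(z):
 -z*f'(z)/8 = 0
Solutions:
 f(z) = C1


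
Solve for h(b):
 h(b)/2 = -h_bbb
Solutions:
 h(b) = C3*exp(-2^(2/3)*b/2) + (C1*sin(2^(2/3)*sqrt(3)*b/4) + C2*cos(2^(2/3)*sqrt(3)*b/4))*exp(2^(2/3)*b/4)


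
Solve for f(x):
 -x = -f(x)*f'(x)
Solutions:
 f(x) = -sqrt(C1 + x^2)
 f(x) = sqrt(C1 + x^2)


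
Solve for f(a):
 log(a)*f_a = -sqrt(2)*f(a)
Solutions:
 f(a) = C1*exp(-sqrt(2)*li(a))


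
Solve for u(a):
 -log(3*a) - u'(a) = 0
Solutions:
 u(a) = C1 - a*log(a) - a*log(3) + a


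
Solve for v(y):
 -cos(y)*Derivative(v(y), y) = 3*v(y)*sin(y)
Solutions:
 v(y) = C1*cos(y)^3


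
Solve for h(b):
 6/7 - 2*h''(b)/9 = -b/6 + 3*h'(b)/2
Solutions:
 h(b) = C1 + C2*exp(-27*b/4) + b^2/18 + 944*b/1701


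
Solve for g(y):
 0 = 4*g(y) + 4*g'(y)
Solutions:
 g(y) = C1*exp(-y)


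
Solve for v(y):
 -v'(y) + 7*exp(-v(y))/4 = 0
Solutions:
 v(y) = log(C1 + 7*y/4)


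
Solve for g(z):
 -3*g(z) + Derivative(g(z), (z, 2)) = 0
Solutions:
 g(z) = C1*exp(-sqrt(3)*z) + C2*exp(sqrt(3)*z)


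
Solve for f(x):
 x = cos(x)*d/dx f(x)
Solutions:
 f(x) = C1 + Integral(x/cos(x), x)


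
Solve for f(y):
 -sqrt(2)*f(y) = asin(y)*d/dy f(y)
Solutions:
 f(y) = C1*exp(-sqrt(2)*Integral(1/asin(y), y))


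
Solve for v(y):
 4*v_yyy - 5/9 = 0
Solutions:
 v(y) = C1 + C2*y + C3*y^2 + 5*y^3/216


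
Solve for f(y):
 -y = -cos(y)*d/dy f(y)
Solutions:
 f(y) = C1 + Integral(y/cos(y), y)


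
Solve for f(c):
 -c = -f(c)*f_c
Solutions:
 f(c) = -sqrt(C1 + c^2)
 f(c) = sqrt(C1 + c^2)


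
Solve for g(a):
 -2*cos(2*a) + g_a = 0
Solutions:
 g(a) = C1 + sin(2*a)


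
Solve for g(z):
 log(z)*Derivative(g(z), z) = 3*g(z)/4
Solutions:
 g(z) = C1*exp(3*li(z)/4)


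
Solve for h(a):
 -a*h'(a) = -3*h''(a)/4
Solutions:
 h(a) = C1 + C2*erfi(sqrt(6)*a/3)


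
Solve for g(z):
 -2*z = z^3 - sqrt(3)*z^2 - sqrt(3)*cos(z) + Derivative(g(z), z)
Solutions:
 g(z) = C1 - z^4/4 + sqrt(3)*z^3/3 - z^2 + sqrt(3)*sin(z)


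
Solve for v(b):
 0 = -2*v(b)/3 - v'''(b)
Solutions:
 v(b) = C3*exp(-2^(1/3)*3^(2/3)*b/3) + (C1*sin(2^(1/3)*3^(1/6)*b/2) + C2*cos(2^(1/3)*3^(1/6)*b/2))*exp(2^(1/3)*3^(2/3)*b/6)


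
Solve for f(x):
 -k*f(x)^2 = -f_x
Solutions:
 f(x) = -1/(C1 + k*x)


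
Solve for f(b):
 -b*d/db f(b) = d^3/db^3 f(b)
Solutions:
 f(b) = C1 + Integral(C2*airyai(-b) + C3*airybi(-b), b)


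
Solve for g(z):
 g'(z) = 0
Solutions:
 g(z) = C1


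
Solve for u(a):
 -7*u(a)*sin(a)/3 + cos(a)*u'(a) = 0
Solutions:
 u(a) = C1/cos(a)^(7/3)


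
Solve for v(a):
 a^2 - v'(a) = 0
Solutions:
 v(a) = C1 + a^3/3


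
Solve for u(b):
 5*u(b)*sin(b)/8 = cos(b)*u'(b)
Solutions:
 u(b) = C1/cos(b)^(5/8)


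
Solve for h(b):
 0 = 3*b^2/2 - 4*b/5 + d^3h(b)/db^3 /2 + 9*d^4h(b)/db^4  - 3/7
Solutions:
 h(b) = C1 + C2*b + C3*b^2 + C4*exp(-b/18) - b^5/20 + 137*b^4/30 - 11503*b^3/35


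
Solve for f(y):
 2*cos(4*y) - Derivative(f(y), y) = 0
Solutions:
 f(y) = C1 + sin(4*y)/2


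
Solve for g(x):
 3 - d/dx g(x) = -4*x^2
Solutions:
 g(x) = C1 + 4*x^3/3 + 3*x


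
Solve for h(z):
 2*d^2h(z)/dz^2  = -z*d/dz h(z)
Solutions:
 h(z) = C1 + C2*erf(z/2)


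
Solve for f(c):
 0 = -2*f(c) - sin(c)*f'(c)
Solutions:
 f(c) = C1*(cos(c) + 1)/(cos(c) - 1)


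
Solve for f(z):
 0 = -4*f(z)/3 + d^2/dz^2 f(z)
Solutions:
 f(z) = C1*exp(-2*sqrt(3)*z/3) + C2*exp(2*sqrt(3)*z/3)


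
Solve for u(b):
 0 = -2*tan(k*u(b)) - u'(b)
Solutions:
 u(b) = Piecewise((-asin(exp(C1*k - 2*b*k))/k + pi/k, Ne(k, 0)), (nan, True))
 u(b) = Piecewise((asin(exp(C1*k - 2*b*k))/k, Ne(k, 0)), (nan, True))


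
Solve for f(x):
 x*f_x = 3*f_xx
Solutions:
 f(x) = C1 + C2*erfi(sqrt(6)*x/6)


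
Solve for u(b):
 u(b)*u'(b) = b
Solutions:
 u(b) = -sqrt(C1 + b^2)
 u(b) = sqrt(C1 + b^2)


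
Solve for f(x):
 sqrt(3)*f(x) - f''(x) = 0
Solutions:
 f(x) = C1*exp(-3^(1/4)*x) + C2*exp(3^(1/4)*x)


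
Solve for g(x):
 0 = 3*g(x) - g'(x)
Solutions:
 g(x) = C1*exp(3*x)


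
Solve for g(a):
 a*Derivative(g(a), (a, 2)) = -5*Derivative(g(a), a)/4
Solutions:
 g(a) = C1 + C2/a^(1/4)


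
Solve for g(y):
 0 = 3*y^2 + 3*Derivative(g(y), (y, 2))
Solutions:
 g(y) = C1 + C2*y - y^4/12


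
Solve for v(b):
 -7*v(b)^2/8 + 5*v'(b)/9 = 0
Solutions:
 v(b) = -40/(C1 + 63*b)


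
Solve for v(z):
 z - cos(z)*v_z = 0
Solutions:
 v(z) = C1 + Integral(z/cos(z), z)


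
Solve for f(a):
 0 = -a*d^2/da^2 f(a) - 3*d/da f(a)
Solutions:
 f(a) = C1 + C2/a^2


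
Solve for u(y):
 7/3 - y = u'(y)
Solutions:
 u(y) = C1 - y^2/2 + 7*y/3


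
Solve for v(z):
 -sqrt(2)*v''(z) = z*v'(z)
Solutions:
 v(z) = C1 + C2*erf(2^(1/4)*z/2)


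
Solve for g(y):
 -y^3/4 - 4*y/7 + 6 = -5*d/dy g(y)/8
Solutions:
 g(y) = C1 + y^4/10 + 16*y^2/35 - 48*y/5


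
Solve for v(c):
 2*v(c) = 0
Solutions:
 v(c) = 0


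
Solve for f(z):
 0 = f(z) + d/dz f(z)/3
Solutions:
 f(z) = C1*exp(-3*z)


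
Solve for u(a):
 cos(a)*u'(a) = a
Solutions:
 u(a) = C1 + Integral(a/cos(a), a)


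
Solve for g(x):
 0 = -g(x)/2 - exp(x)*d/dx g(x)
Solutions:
 g(x) = C1*exp(exp(-x)/2)


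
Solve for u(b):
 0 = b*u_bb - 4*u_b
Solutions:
 u(b) = C1 + C2*b^5


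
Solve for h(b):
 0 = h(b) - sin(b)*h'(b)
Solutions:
 h(b) = C1*sqrt(cos(b) - 1)/sqrt(cos(b) + 1)


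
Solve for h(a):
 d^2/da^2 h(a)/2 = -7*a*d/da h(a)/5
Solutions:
 h(a) = C1 + C2*erf(sqrt(35)*a/5)


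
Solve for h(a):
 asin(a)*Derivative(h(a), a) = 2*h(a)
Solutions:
 h(a) = C1*exp(2*Integral(1/asin(a), a))


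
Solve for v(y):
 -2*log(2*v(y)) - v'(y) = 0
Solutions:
 Integral(1/(log(_y) + log(2)), (_y, v(y)))/2 = C1 - y


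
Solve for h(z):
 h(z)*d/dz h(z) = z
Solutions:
 h(z) = -sqrt(C1 + z^2)
 h(z) = sqrt(C1 + z^2)


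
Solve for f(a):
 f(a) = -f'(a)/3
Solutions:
 f(a) = C1*exp(-3*a)


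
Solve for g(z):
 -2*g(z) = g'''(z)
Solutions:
 g(z) = C3*exp(-2^(1/3)*z) + (C1*sin(2^(1/3)*sqrt(3)*z/2) + C2*cos(2^(1/3)*sqrt(3)*z/2))*exp(2^(1/3)*z/2)


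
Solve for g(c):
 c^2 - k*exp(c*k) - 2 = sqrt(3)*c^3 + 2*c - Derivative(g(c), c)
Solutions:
 g(c) = C1 + sqrt(3)*c^4/4 - c^3/3 + c^2 + 2*c + exp(c*k)


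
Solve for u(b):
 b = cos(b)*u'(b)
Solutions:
 u(b) = C1 + Integral(b/cos(b), b)


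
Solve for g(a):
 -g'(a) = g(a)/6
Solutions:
 g(a) = C1*exp(-a/6)


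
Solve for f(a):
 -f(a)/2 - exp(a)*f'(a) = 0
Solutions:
 f(a) = C1*exp(exp(-a)/2)


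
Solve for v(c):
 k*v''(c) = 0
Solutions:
 v(c) = C1 + C2*c


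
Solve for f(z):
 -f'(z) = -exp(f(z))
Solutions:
 f(z) = log(-1/(C1 + z))


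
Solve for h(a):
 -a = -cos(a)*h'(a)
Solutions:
 h(a) = C1 + Integral(a/cos(a), a)


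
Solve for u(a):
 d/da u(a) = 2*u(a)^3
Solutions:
 u(a) = -sqrt(2)*sqrt(-1/(C1 + 2*a))/2
 u(a) = sqrt(2)*sqrt(-1/(C1 + 2*a))/2


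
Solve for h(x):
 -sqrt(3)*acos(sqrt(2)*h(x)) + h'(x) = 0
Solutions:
 Integral(1/acos(sqrt(2)*_y), (_y, h(x))) = C1 + sqrt(3)*x


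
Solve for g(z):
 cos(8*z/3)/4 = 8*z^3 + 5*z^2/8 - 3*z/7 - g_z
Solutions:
 g(z) = C1 + 2*z^4 + 5*z^3/24 - 3*z^2/14 - 3*sin(8*z/3)/32


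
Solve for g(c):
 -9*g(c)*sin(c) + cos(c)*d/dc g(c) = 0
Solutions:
 g(c) = C1/cos(c)^9


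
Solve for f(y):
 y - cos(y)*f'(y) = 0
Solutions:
 f(y) = C1 + Integral(y/cos(y), y)


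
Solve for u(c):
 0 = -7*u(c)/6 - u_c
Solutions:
 u(c) = C1*exp(-7*c/6)
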